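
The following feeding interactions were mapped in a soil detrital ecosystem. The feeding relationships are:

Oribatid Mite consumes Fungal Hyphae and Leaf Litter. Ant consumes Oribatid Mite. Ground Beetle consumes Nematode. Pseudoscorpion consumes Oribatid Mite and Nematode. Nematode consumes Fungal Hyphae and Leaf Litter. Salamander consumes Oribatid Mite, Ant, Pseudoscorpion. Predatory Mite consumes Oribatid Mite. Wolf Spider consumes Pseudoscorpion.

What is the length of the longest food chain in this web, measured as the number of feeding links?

One longest chain: Fungal Hyphae → Oribatid Mite → Pseudoscorpion → Wolf Spider.
It has 4 species and 3 links.

3 links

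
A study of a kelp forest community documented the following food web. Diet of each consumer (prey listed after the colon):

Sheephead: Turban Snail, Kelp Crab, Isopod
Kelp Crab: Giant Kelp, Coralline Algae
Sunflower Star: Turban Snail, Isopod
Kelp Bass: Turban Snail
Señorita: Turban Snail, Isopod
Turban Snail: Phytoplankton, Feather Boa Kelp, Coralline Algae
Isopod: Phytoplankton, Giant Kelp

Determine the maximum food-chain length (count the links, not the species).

One longest chain: Phytoplankton → Turban Snail → Señorita.
It has 3 species and 2 links.

2 links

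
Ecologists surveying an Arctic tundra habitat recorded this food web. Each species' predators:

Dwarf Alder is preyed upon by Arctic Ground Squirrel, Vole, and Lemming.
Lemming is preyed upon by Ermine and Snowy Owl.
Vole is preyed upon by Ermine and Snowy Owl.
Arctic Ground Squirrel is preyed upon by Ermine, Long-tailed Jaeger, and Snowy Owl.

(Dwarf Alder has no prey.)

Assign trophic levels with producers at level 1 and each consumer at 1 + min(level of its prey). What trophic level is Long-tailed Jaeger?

Trophic level 3

Dwarf Alder is a producer → level 1.
Arctic Ground Squirrel eats Dwarf Alder → level 2.
Long-tailed Jaeger eats Arctic Ground Squirrel → level 3.
No prey of Long-tailed Jaeger is below level 2, so 3 is the minimum.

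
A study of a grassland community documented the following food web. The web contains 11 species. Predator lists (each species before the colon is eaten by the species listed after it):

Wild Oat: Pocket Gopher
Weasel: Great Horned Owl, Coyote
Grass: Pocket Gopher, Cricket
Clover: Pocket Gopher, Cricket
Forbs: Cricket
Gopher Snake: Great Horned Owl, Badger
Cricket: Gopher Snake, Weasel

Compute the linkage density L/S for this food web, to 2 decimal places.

L/S = 1.09

There are L = 12 links among S = 11 species.
L/S = 12/11 = 1.0909 ≈ 1.09.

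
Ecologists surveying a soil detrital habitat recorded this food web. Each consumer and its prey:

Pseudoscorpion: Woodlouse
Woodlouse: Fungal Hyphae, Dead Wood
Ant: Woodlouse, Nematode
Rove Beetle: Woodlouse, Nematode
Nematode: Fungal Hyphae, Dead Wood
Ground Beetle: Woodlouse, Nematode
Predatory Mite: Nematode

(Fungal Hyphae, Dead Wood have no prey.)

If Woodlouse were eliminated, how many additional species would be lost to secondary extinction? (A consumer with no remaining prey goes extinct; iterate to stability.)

1

Remove Woodlouse.
Round 1: Pseudoscorpion (all prey gone) → extinct.
No further losses. Total secondary extinctions: 1.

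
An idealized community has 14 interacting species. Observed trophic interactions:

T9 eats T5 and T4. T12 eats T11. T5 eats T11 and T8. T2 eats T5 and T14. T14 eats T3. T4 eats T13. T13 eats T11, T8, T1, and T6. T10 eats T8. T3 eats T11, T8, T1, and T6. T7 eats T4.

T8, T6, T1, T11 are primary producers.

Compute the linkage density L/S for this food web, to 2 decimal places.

L/S = 1.36

There are L = 19 links among S = 14 species.
L/S = 19/14 = 1.3571 ≈ 1.36.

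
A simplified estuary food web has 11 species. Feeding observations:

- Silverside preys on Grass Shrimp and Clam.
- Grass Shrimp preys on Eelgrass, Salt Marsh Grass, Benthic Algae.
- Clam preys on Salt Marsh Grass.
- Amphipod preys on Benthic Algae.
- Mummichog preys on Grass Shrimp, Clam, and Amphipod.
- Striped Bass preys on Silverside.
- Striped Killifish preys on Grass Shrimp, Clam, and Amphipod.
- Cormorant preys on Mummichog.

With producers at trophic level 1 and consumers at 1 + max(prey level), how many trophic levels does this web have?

Producers (level 1): Salt Marsh Grass, Eelgrass, Benthic Algae.
Salt Marsh Grass → Clam → Mummichog → Cormorant gives Cormorant level 4.
No species has a prey at level 4, so no species reaches level 5.

4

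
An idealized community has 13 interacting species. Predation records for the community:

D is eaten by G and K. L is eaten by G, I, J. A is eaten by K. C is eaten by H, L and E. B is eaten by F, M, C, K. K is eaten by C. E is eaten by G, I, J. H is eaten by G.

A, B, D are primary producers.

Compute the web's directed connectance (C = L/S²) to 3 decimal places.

The web has S = 13 species and L = 18 feeding links.
C = L / S² = 18 / 169 = 0.1065 ≈ 0.107.

C = 0.107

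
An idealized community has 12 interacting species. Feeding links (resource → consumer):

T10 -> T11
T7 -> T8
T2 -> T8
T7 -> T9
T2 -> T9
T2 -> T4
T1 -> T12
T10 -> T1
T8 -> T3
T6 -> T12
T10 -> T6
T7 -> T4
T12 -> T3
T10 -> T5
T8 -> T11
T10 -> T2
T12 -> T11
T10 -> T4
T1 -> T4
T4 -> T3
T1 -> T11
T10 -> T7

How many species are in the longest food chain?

4 species

One longest chain: T10 → T6 → T12 → T3.
It has 4 species and 3 links.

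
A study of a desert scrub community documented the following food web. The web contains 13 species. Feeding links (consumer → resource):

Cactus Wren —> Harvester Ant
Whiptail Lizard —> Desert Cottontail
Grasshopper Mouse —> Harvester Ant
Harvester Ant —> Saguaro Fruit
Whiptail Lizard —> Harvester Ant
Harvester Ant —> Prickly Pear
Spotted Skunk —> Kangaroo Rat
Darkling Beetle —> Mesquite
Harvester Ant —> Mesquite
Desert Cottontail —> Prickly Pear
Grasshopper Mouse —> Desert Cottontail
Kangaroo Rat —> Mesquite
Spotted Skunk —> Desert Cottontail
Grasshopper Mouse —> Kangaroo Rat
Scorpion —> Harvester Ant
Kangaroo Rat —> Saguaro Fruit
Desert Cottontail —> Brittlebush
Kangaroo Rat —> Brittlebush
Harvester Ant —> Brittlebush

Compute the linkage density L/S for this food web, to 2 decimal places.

There are L = 19 links among S = 13 species.
L/S = 19/13 = 1.4615 ≈ 1.46.

L/S = 1.46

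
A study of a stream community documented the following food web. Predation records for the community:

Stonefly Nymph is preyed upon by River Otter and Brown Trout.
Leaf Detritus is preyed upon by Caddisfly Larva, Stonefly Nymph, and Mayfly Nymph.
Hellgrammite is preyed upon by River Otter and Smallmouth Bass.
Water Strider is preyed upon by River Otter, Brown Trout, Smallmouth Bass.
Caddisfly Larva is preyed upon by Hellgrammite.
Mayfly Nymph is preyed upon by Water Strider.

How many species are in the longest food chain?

4 species

One longest chain: Leaf Detritus → Mayfly Nymph → Water Strider → Brown Trout.
It has 4 species and 3 links.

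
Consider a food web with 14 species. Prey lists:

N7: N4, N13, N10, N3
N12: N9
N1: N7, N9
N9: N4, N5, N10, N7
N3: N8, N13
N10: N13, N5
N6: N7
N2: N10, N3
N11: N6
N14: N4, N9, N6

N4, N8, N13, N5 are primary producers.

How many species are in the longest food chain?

One longest chain: N13 → N10 → N7 → N6 → N11.
It has 5 species and 4 links.

5 species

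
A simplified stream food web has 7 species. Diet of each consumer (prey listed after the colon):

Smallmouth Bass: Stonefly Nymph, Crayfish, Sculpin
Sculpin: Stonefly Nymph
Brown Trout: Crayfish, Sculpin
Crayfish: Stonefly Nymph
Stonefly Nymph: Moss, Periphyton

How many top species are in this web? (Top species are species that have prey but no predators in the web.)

2

Top species (has prey, but nothing eats it): Brown Trout, Smallmouth Bass.
Count: 2.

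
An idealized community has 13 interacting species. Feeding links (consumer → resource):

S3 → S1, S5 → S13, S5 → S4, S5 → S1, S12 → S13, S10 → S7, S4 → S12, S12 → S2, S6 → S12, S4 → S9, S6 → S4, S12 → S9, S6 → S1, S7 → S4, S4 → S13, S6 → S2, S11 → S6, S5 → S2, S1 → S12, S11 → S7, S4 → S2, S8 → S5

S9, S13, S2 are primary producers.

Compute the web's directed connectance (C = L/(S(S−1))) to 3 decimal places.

C = 0.141

The web has S = 13 species and L = 22 feeding links.
C = L / (S(S−1)) = 22 / 156 = 0.1410 ≈ 0.141.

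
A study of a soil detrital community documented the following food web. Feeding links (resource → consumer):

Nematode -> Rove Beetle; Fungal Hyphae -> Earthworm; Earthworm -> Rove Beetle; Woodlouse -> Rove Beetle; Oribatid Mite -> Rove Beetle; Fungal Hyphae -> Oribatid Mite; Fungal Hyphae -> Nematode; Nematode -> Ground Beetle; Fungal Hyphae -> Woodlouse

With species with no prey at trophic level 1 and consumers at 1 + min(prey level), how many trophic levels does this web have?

3

Basal resources (level 1): Fungal Hyphae.
Following each consumer down to its lowest-level prey: Fungal Hyphae → Earthworm → Rove Beetle (levels 1 through 3).
All prey of Rove Beetle (Earthworm 2, Nematode 2, Oribatid Mite 2, Woodlouse 2) are at level 2 or above, so Rove Beetle is at level 1 + 2 = 3.
Every consumer has at least one prey at level 2 or below, so none exceeds level 3.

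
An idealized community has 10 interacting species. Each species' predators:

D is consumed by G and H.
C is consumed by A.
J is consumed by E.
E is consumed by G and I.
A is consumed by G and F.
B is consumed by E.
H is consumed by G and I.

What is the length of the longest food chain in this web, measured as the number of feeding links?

One longest chain: D → H → G.
It has 3 species and 2 links.

2 links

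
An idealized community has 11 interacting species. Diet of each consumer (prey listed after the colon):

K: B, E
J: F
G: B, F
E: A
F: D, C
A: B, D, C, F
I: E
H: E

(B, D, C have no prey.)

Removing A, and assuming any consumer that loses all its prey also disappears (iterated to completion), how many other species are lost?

3

Remove A.
Round 1: E (all prey gone) → extinct.
Round 2: I (all prey gone), H (all prey gone) → extinct.
No further losses. Total secondary extinctions: 3.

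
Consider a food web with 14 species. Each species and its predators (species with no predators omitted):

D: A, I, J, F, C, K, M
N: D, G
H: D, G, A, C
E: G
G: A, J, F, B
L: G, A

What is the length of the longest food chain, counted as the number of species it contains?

One longest chain: H → D → A.
It has 3 species and 2 links.

3 species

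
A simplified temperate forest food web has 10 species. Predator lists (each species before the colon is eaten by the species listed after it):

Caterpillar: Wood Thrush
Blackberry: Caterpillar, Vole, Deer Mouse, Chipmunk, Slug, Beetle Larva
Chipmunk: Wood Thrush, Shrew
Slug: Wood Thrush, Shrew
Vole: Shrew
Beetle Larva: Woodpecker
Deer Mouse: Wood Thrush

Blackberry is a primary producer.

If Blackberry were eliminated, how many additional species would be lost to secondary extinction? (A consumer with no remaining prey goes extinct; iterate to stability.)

Remove Blackberry.
Round 1: Caterpillar (all prey gone), Vole (all prey gone), Deer Mouse (all prey gone), Chipmunk (all prey gone), Slug (all prey gone), Beetle Larva (all prey gone) → extinct.
Round 2: Wood Thrush (all prey gone), Woodpecker (all prey gone), Shrew (all prey gone) → extinct.
No further losses. Total secondary extinctions: 9.

9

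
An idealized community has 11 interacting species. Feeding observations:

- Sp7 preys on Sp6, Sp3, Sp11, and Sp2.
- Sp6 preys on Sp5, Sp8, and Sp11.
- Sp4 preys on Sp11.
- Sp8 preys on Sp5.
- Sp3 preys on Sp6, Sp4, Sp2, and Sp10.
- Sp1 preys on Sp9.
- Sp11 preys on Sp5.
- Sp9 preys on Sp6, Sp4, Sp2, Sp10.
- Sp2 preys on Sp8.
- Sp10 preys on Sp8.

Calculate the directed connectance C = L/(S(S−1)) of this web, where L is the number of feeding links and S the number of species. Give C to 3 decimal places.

The web has S = 11 species and L = 21 feeding links.
C = L / (S(S−1)) = 21 / 110 = 0.1909 ≈ 0.191.

C = 0.191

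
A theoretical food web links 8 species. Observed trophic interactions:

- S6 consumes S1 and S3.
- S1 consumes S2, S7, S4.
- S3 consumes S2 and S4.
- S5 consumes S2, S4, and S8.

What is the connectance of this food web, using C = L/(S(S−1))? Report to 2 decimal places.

The web has S = 8 species and L = 10 feeding links.
C = L / (S(S−1)) = 10 / 56 = 0.1786 ≈ 0.18.

C = 0.18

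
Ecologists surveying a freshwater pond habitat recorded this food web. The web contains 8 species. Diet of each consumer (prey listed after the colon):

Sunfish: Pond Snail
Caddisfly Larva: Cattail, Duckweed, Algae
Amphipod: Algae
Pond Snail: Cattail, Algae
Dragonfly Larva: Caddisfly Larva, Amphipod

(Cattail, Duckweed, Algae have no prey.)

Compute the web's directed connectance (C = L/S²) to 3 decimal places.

The web has S = 8 species and L = 9 feeding links.
C = L / S² = 9 / 64 = 0.1406 ≈ 0.141.

C = 0.141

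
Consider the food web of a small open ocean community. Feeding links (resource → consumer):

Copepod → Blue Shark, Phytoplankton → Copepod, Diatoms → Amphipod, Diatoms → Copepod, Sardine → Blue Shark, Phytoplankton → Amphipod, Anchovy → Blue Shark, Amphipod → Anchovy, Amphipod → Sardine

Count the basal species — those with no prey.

2

Basal species (no prey listed): Diatoms, Phytoplankton.
Count: 2.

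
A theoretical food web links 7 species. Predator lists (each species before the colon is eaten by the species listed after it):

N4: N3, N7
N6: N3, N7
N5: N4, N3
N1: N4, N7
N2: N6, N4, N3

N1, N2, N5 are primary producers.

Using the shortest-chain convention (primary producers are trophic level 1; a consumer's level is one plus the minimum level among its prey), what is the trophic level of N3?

Trophic level 2

N2 is a producer → level 1.
N3 eats N2 → level 2.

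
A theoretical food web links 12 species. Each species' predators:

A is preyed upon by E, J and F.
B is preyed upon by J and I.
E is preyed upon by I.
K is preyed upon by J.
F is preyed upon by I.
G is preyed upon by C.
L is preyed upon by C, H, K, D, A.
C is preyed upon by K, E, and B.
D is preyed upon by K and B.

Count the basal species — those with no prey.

2

Basal species (no prey listed): G, L.
Count: 2.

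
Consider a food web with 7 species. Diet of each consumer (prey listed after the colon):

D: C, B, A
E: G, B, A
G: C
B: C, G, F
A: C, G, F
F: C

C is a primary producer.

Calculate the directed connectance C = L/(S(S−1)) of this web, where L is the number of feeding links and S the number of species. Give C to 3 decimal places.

The web has S = 7 species and L = 14 feeding links.
C = L / (S(S−1)) = 14 / 42 = 0.3333 ≈ 0.333.

C = 0.333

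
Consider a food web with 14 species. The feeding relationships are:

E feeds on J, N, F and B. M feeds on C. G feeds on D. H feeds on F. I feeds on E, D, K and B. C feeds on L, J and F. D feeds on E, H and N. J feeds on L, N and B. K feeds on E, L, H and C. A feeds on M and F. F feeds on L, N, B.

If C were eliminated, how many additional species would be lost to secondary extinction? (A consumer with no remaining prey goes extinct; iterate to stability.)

1

Remove C.
Round 1: M (all prey gone) → extinct.
No further losses. Total secondary extinctions: 1.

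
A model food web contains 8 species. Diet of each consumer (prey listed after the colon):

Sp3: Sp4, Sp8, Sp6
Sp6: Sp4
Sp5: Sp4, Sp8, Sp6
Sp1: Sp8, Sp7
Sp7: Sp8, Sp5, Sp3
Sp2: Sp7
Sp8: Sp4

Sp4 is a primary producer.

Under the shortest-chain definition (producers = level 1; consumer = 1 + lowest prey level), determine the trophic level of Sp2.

Sp4 is a producer → level 1.
Sp8 eats Sp4 → level 2.
Sp7 eats Sp8 → level 3.
Sp2 eats Sp7 → level 4.
No prey of Sp2 is below level 3, so 4 is the minimum.

Trophic level 4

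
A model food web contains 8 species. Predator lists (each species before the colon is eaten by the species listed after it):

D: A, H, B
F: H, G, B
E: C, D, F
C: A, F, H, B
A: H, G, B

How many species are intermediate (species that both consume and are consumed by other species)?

Intermediate species (has both prey and predators): C, D, A, F.
Count: 4.

4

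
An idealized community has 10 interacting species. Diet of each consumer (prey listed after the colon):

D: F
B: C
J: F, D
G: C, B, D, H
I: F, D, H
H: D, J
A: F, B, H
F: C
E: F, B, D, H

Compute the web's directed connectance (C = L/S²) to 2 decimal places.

C = 0.21

The web has S = 10 species and L = 21 feeding links.
C = L / S² = 21 / 100 = 0.2100 ≈ 0.21.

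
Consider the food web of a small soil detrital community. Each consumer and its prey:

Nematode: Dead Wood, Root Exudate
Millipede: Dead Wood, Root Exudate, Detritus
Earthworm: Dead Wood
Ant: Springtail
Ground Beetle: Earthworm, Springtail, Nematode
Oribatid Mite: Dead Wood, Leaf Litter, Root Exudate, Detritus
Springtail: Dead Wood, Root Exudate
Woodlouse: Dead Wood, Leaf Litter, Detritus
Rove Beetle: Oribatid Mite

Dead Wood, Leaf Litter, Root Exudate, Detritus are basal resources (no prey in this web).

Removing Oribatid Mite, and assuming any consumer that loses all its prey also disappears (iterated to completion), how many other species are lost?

1

Remove Oribatid Mite.
Round 1: Rove Beetle (all prey gone) → extinct.
No further losses. Total secondary extinctions: 1.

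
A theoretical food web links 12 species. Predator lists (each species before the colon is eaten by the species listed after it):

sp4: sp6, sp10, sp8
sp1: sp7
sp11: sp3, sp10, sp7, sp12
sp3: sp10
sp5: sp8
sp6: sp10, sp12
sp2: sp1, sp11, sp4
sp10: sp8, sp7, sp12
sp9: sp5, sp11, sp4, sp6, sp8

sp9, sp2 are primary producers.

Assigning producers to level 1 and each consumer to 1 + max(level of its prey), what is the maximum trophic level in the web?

5

Producers (level 1): sp9, sp2.
sp9 → sp11 → sp3 → sp10 → sp7 gives sp7 level 5.
No species has a prey at level 5, so no species reaches level 6.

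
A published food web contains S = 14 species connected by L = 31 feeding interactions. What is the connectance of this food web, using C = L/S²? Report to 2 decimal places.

C = 0.16

The web has S = 14 species and L = 31 feeding links.
C = L / S² = 31 / 196 = 0.1582 ≈ 0.16.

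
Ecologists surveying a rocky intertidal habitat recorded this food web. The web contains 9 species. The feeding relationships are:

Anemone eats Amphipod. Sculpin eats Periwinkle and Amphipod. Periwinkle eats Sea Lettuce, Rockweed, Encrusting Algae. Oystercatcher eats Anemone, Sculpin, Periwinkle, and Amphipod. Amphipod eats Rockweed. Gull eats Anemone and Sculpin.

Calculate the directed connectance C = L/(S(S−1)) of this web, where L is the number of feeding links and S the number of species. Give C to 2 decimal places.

The web has S = 9 species and L = 13 feeding links.
C = L / (S(S−1)) = 13 / 72 = 0.1806 ≈ 0.18.

C = 0.18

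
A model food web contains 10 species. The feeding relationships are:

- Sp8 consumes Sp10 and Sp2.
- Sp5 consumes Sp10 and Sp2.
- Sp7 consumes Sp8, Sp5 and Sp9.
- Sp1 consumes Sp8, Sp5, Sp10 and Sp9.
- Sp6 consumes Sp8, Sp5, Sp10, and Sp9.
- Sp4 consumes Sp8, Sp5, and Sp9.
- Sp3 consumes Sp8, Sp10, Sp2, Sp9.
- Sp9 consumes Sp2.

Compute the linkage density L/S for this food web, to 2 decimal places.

There are L = 23 links among S = 10 species.
L/S = 23/10 = 2.3000 ≈ 2.30.

L/S = 2.30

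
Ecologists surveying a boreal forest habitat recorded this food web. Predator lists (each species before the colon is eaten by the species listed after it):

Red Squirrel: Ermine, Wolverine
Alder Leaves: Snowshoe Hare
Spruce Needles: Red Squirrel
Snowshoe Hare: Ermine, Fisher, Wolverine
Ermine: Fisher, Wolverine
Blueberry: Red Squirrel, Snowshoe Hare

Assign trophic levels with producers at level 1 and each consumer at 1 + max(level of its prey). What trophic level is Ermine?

Trophic level 3

Blueberry is a producer → level 1.
Red Squirrel eats Blueberry (level 1); other prey at levels: Spruce Needles 1 → level 2.
Ermine eats Red Squirrel (level 2); other prey at levels: Snowshoe Hare 2 → level 3.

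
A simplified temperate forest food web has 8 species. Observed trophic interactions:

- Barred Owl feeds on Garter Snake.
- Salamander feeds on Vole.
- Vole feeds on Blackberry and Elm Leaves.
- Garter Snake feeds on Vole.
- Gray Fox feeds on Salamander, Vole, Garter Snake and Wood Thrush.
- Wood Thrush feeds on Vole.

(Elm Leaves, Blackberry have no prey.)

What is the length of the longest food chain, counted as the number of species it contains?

4 species

One longest chain: Elm Leaves → Vole → Garter Snake → Gray Fox.
It has 4 species and 3 links.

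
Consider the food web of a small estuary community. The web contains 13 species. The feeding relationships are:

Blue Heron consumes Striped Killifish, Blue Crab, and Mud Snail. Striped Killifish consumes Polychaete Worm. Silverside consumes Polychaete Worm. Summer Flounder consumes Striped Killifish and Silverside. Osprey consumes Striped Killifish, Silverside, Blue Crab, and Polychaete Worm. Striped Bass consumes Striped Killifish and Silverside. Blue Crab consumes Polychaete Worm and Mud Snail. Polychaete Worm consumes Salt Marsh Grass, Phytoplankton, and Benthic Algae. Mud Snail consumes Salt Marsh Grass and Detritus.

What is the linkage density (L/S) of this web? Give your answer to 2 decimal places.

L/S = 1.54

There are L = 20 links among S = 13 species.
L/S = 20/13 = 1.5385 ≈ 1.54.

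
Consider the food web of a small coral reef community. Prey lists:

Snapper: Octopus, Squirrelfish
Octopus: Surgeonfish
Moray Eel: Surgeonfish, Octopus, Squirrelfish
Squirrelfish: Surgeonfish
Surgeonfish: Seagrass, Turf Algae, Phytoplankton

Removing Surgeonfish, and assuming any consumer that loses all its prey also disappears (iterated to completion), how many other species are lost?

4

Remove Surgeonfish.
Round 1: Octopus (all prey gone), Squirrelfish (all prey gone) → extinct.
Round 2: Snapper (all prey gone), Moray Eel (all prey gone) → extinct.
No further losses. Total secondary extinctions: 4.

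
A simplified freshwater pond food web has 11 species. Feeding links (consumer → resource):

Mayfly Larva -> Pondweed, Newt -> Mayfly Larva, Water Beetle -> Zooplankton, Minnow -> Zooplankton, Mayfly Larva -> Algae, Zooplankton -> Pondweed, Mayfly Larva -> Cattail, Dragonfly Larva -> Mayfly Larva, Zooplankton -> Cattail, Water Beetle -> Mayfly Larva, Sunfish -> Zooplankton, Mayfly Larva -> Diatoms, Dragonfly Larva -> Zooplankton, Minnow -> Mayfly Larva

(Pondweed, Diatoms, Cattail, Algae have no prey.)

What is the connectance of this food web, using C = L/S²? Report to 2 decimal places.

C = 0.12

The web has S = 11 species and L = 14 feeding links.
C = L / S² = 14 / 121 = 0.1157 ≈ 0.12.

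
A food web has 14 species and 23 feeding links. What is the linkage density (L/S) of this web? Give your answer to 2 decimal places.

L/S = 1.64

There are L = 23 links among S = 14 species.
L/S = 23/14 = 1.6429 ≈ 1.64.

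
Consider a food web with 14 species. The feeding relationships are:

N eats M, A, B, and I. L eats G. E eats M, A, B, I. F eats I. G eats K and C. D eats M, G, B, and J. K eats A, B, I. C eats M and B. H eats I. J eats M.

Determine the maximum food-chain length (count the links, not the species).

One longest chain: I → K → G → D.
It has 4 species and 3 links.

3 links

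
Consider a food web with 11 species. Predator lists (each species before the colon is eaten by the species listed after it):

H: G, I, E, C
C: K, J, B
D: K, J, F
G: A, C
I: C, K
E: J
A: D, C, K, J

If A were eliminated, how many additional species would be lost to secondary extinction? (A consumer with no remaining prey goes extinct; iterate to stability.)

2

Remove A.
Round 1: D (all prey gone) → extinct.
Round 2: F (all prey gone) → extinct.
No further losses. Total secondary extinctions: 2.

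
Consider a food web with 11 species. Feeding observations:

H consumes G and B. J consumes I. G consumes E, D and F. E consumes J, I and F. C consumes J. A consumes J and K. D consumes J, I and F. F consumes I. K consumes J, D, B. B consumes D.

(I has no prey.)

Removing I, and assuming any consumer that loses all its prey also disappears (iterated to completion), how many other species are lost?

10

Remove I.
Round 1: J (all prey gone), F (all prey gone) → extinct.
Round 2: C (all prey gone), D (all prey gone), E (all prey gone) → extinct.
Round 3: G (all prey gone), B (all prey gone) → extinct.
Round 4: K (all prey gone), H (all prey gone) → extinct.
Round 5: A (all prey gone) → extinct.
No further losses. Total secondary extinctions: 10.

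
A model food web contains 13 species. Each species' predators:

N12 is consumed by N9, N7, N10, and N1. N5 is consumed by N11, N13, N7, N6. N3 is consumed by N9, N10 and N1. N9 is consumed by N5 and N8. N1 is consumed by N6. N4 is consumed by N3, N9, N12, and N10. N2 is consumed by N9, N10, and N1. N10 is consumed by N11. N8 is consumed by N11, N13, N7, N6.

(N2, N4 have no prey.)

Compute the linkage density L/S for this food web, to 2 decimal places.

There are L = 26 links among S = 13 species.
L/S = 26/13 = 2.0000 ≈ 2.00.

L/S = 2.00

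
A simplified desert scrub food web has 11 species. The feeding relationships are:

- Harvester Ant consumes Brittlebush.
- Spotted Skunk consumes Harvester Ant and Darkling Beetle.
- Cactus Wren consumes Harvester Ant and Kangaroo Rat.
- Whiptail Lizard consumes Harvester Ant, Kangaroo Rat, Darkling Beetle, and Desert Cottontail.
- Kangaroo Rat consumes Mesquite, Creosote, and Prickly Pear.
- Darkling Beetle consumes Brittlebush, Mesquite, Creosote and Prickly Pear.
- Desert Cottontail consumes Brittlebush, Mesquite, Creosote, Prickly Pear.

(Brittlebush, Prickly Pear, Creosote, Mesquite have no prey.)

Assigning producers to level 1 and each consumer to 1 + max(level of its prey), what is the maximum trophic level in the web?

3

Producers (level 1): Brittlebush, Prickly Pear, Creosote, Mesquite.
Prickly Pear → Kangaroo Rat → Cactus Wren gives Cactus Wren level 3.
No species has a prey at level 3, so no species reaches level 4.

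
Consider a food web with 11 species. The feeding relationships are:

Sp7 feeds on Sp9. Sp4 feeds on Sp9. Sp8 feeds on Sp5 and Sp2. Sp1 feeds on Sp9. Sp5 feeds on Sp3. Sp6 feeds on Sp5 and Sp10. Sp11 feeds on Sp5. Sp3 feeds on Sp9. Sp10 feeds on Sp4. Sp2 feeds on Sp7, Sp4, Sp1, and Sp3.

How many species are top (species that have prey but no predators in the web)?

3

Top species (has prey, but nothing eats it): Sp6, Sp11, Sp8.
Count: 3.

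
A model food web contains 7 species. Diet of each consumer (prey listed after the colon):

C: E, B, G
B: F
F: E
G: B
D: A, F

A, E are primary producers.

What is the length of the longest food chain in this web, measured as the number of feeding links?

4 links

One longest chain: E → F → B → G → C.
It has 5 species and 4 links.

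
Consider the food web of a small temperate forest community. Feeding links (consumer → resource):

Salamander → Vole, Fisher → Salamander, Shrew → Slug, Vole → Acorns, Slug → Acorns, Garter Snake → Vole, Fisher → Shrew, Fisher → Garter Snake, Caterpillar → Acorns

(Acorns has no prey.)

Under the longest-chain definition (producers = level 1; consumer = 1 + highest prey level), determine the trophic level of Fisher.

Trophic level 4

Acorns is a producer → level 1.
Vole eats Acorns → level 2.
Garter Snake eats Vole → level 3.
Fisher eats Garter Snake (level 3); other prey at levels: Salamander 3, Shrew 3 → level 4.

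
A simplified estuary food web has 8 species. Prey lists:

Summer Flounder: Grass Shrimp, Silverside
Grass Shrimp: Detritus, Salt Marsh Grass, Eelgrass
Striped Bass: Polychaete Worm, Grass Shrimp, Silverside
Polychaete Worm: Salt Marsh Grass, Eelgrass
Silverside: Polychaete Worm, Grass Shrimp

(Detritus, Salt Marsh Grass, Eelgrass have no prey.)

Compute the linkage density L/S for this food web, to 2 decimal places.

L/S = 1.50

There are L = 12 links among S = 8 species.
L/S = 12/8 = 1.5000 ≈ 1.50.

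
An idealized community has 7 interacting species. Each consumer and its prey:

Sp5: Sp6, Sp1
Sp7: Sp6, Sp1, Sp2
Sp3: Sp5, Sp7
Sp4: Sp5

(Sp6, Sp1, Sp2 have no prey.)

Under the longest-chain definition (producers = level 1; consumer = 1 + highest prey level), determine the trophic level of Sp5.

Trophic level 2

Sp6 is a producer → level 1.
Sp5 eats Sp6 (level 1); other prey at levels: Sp1 1 → level 2.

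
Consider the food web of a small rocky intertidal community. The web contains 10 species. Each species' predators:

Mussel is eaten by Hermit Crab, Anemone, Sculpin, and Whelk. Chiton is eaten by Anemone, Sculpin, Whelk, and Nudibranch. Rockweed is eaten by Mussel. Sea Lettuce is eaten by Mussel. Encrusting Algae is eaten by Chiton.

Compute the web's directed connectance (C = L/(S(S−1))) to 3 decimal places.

The web has S = 10 species and L = 11 feeding links.
C = L / (S(S−1)) = 11 / 90 = 0.1222 ≈ 0.122.

C = 0.122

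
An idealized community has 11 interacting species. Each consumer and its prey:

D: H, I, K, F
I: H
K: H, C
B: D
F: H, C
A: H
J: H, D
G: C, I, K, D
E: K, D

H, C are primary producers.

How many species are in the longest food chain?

4 species

One longest chain: H → I → D → B.
It has 4 species and 3 links.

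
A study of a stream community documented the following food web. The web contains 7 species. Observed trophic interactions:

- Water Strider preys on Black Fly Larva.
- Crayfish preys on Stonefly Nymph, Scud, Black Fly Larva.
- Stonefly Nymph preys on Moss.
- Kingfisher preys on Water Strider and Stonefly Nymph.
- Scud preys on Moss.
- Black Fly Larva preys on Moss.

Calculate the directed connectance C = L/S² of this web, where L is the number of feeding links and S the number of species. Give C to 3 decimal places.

The web has S = 7 species and L = 9 feeding links.
C = L / S² = 9 / 49 = 0.1837 ≈ 0.184.

C = 0.184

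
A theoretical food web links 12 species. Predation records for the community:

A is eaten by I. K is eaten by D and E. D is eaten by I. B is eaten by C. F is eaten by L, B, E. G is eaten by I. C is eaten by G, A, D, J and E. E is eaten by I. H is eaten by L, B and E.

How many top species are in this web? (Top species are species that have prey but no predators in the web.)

Top species (has prey, but nothing eats it): L, J, I.
Count: 3.

3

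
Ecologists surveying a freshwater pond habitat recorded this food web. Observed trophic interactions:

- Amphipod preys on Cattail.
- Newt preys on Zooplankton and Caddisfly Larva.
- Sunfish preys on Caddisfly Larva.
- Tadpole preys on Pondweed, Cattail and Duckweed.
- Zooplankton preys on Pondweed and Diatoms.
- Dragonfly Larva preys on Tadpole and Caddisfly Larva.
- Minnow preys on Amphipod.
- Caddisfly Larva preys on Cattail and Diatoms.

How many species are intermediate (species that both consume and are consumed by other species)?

Intermediate species (has both prey and predators): Caddisfly Larva, Zooplankton, Amphipod, Tadpole.
Count: 4.

4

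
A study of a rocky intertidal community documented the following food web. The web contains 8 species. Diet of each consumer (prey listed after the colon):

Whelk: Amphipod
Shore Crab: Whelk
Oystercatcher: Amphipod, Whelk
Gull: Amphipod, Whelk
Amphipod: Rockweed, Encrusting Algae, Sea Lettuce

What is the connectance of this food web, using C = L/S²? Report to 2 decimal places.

The web has S = 8 species and L = 9 feeding links.
C = L / S² = 9 / 64 = 0.1406 ≈ 0.14.

C = 0.14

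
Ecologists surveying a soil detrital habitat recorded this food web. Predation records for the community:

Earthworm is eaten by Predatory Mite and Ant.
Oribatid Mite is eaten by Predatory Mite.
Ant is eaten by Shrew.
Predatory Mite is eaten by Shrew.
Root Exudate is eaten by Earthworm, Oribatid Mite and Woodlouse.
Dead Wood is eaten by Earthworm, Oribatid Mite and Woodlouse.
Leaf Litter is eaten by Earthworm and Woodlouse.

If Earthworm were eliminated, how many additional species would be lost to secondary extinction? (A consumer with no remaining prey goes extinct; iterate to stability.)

1

Remove Earthworm.
Round 1: Ant (all prey gone) → extinct.
No further losses. Total secondary extinctions: 1.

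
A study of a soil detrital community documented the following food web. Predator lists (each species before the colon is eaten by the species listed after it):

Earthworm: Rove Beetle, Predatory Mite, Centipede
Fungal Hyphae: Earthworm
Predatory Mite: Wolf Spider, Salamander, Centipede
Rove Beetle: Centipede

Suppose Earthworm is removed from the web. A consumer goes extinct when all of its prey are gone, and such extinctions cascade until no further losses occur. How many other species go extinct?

Remove Earthworm.
Round 1: Rove Beetle (all prey gone), Predatory Mite (all prey gone) → extinct.
Round 2: Wolf Spider (all prey gone), Salamander (all prey gone), Centipede (all prey gone) → extinct.
No further losses. Total secondary extinctions: 5.

5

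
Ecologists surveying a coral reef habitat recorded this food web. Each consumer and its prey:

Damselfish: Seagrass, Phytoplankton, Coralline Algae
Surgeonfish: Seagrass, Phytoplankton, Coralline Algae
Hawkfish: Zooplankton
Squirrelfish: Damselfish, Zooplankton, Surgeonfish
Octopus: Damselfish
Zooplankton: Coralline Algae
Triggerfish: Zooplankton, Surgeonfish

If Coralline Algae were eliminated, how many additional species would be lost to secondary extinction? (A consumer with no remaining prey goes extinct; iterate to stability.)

Remove Coralline Algae.
Round 1: Zooplankton (all prey gone) → extinct.
Round 2: Hawkfish (all prey gone) → extinct.
No further losses. Total secondary extinctions: 2.

2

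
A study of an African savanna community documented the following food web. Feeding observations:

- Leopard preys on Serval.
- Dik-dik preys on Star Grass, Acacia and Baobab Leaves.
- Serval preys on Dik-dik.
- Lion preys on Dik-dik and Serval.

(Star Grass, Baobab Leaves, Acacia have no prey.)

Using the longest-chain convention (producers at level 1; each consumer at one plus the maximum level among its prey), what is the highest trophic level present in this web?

Producers (level 1): Star Grass, Baobab Leaves, Acacia.
Star Grass → Dik-dik → Serval → Leopard gives Leopard level 4.
No species has a prey at level 4, so no species reaches level 5.

4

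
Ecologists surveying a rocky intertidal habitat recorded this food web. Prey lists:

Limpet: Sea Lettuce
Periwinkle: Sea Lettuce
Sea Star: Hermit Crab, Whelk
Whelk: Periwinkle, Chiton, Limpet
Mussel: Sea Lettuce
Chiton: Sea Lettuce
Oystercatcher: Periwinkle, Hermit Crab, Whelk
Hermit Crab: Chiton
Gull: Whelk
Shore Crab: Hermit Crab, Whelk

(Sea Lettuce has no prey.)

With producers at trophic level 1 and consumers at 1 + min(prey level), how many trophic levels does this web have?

Producers (level 1): Sea Lettuce.
Following each consumer down to its lowest-level prey: Sea Lettuce → Chiton → Hermit Crab → Sea Star (levels 1 through 4).
All prey of Sea Star (Hermit Crab 3, Whelk 3) are at level 3 or above, so Sea Star is at level 1 + 3 = 4.
Every consumer has at least one prey at level 3 or below, so none exceeds level 4.

4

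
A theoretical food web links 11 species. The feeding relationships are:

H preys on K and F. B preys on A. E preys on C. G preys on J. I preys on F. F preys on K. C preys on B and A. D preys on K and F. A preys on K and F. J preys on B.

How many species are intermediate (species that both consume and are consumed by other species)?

Intermediate species (has both prey and predators): F, A, B, J, C.
Count: 5.

5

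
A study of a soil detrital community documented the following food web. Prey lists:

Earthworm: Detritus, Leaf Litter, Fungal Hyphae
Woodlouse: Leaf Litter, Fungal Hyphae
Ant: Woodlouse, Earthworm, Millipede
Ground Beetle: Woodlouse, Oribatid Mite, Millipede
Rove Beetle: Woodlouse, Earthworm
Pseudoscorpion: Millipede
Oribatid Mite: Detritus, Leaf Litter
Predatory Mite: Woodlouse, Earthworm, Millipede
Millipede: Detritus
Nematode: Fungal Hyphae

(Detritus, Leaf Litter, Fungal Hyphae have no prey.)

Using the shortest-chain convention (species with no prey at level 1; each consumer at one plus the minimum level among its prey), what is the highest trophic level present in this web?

Basal resources (level 1): Detritus, Leaf Litter, Fungal Hyphae.
Following each consumer down to its lowest-level prey: Detritus → Millipede → Pseudoscorpion (levels 1 through 3).
All prey of Pseudoscorpion (Millipede 2) are at level 2 or above, so Pseudoscorpion is at level 1 + 2 = 3.
Every consumer has at least one prey at level 2 or below, so none exceeds level 3.

3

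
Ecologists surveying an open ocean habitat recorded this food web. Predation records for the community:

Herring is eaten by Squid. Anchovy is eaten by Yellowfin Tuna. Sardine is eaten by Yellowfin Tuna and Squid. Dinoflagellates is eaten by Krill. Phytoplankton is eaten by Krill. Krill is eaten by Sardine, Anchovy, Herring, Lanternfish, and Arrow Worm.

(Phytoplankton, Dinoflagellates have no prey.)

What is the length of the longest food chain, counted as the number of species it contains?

4 species

One longest chain: Phytoplankton → Krill → Anchovy → Yellowfin Tuna.
It has 4 species and 3 links.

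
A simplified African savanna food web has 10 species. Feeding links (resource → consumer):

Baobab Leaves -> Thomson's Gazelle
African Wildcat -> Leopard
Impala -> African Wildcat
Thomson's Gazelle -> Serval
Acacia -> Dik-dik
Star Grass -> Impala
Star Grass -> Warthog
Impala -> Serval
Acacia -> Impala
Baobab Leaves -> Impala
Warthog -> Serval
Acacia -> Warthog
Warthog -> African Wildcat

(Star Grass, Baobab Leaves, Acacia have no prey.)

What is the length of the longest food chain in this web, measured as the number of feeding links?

One longest chain: Star Grass → Impala → African Wildcat → Leopard.
It has 4 species and 3 links.

3 links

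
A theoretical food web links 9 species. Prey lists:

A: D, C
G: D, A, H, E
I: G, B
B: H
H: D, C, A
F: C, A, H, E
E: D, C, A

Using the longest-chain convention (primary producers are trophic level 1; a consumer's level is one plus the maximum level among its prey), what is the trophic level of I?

D is a producer → level 1.
A eats D (level 1); other prey at levels: C 1 → level 2.
H eats A (level 2); other prey at levels: D 1, C 1 → level 3.
G eats H (level 3); other prey at levels: D 1, A 2, E 3 → level 4.
I eats G (level 4); other prey at levels: B 4 → level 5.

Trophic level 5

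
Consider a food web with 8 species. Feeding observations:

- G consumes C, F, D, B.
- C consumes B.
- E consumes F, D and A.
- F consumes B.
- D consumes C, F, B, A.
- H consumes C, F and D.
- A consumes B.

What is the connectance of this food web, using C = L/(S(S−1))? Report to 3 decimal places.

The web has S = 8 species and L = 17 feeding links.
C = L / (S(S−1)) = 17 / 56 = 0.3036 ≈ 0.304.

C = 0.304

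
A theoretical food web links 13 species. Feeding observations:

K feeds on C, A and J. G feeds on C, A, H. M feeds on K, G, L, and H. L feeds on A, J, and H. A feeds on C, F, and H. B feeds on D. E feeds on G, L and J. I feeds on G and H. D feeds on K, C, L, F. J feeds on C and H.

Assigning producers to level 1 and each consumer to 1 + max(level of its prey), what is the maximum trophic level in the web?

Producers (level 1): C, F, H.
C → J → K → D → B gives B level 5.
No species has a prey at level 5, so no species reaches level 6.

5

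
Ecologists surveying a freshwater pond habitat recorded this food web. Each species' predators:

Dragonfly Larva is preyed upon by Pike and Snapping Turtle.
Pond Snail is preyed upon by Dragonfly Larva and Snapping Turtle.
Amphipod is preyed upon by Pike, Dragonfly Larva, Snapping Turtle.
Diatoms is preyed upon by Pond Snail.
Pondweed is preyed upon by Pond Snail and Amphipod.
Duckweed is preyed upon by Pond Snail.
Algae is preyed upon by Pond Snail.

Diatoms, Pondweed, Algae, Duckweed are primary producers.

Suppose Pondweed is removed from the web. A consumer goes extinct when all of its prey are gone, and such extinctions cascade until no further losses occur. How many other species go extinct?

Remove Pondweed.
Round 1: Amphipod (all prey gone) → extinct.
No further losses. Total secondary extinctions: 1.

1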